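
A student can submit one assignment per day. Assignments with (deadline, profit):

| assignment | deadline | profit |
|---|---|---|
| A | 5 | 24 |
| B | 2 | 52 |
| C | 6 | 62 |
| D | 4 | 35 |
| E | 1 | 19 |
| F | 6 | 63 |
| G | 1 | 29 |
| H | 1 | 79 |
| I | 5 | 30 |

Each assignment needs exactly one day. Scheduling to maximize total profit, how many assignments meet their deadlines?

Take jobs in profit order; each goes to the latest open slot no later than its deadline.
Profit order: H=79 F=63 C=62 B=52 D=35 I=30 G=29 A=24 E=19
Assign: H→slot 1, F→slot 6, C→slot 5, B→slot 2, D→slot 4, I→slot 3, G skipped, A skipped, E skipped.
Slots: [1:H] [2:B] [3:I] [4:D] [5:C] [6:F]
6 of 9 scheduled.

6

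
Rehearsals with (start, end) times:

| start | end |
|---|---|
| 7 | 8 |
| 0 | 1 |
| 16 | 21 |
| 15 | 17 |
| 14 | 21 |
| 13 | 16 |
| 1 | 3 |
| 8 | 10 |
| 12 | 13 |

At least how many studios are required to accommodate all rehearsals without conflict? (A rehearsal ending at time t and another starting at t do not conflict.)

3

The answer is the maximum number of intervals overlapping at any instant.
starts: [0, 1, 7, 8, 12, 13, 14, 15, 16]
ends:   [1, 3, 8, 10, 13, 16, 17, 21, 21]
s0→1 e1→0 s1→1 e3→0 s7→1 e8→0 s8→1 e10→0 s12→1 e13→0 s13→1 s14→2 s15→3  — peak 3.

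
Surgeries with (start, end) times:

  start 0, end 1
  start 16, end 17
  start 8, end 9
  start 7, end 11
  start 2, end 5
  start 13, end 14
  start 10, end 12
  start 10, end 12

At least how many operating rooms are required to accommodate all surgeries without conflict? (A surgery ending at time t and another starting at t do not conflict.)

Events (time:±→running): 0:+→1 1:-→0 2:+→1 5:-→0 7:+→1 8:+→2 9:-→1 10:+→2 10:+→3 … peak 3.

3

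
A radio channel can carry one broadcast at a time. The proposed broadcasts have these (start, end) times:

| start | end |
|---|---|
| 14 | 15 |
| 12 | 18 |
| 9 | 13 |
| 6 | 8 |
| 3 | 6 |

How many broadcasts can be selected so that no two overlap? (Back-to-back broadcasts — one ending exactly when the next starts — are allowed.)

4

Sorted by end: (3,6)  (6,8)  (9,13)  (14,15)  (12,18)
take (3,6); take (6,8); take (9,13); take (14,15).
Selected 4 broadcasts.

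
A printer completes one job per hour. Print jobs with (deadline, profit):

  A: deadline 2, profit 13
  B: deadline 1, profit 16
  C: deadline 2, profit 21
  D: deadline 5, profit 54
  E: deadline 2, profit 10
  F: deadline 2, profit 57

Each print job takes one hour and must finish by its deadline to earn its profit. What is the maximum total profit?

132

By profit: F(d2,57), D(d5,54), C(d2,21), B(d1,16), A(d2,13), E(d2,10)
F→slot 2; D→slot 5; C→slot 1; B skipped; A skipped; E skipped.
Profit = 21 + 57 + 54 = 132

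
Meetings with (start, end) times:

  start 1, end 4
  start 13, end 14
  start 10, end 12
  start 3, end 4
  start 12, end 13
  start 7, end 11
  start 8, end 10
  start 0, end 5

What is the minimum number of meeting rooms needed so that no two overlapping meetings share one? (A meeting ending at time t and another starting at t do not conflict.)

3

The answer is the maximum number of intervals overlapping at any instant.
starts: [0, 1, 3, 7, 8, 10, 12, 13]
ends:   [4, 4, 5, 10, 11, 12, 13, 14]
s0→1 s1→2 s3→3  — peak 3.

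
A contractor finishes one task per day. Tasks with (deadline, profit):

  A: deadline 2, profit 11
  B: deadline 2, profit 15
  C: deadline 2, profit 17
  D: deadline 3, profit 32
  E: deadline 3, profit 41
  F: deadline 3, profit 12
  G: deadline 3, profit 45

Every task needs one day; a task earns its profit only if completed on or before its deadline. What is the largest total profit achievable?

Sort by profit descending; place each in the latest free slot ≤ its deadline.
Profit order: G=45 E=41 D=32 C=17 B=15 F=12 A=11
Assign: G→slot 3, E→slot 2, D→slot 1, C skipped, B skipped, F skipped, A skipped.
Slots: [1:D] [2:E] [3:G]
Profit = 32 + 41 + 45 = 118

118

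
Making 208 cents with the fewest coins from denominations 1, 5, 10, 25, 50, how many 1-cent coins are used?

208 − 4×50→8 − 1×5→3 − 3×1→0
Count of 1: 3

3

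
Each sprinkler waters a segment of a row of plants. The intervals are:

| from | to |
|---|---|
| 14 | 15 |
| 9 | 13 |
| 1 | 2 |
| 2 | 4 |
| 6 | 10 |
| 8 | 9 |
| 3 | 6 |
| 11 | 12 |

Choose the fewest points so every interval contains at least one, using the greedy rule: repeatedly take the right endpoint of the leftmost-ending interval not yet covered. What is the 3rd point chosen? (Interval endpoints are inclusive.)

9

Process intervals by earliest right end; each time one isn't hit yet, stab at its right endpoint.
By right end: [1,2]  [2,4]  [3,6]  [8,9]  [6,10]  [11,12]  [9,13]  [14,15]
[1,2] uncovered → point at 2; [3,6] uncovered → point at 6; [8,9] uncovered → point at 9; [11,12] uncovered → point at 12; [14,15] uncovered → point at 15.
Points: 2, 6, 9, 12, 15 (5 total).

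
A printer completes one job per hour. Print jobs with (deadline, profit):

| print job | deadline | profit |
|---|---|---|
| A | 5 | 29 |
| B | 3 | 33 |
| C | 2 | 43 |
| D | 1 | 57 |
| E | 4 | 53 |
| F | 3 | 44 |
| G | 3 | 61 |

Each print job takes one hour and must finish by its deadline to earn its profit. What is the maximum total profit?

244

By profit: G(d3,61), D(d1,57), E(d4,53), F(d3,44), C(d2,43), B(d3,33), A(d5,29)
G→slot 3; D→slot 1; E→slot 4; F→slot 2; C skipped; B skipped; A→slot 5.
Profit = 57 + 44 + 61 + 53 + 29 = 244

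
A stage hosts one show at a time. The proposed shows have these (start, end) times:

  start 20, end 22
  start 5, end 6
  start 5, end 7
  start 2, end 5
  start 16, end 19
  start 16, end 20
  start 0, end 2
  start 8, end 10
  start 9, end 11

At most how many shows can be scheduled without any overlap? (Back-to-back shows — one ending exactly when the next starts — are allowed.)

6

Sort by end time and greedily take each interval whose start is ≥ the last chosen end.
Sorted by end: (0,2)  (2,5)  (5,6)  (5,7)  (8,10)  (9,11)  (16,19)  (16,20)  (20,22)
take (0,2); take (2,5); take (5,6); take (8,10); take (16,19); take (20,22).
Selected 6 shows.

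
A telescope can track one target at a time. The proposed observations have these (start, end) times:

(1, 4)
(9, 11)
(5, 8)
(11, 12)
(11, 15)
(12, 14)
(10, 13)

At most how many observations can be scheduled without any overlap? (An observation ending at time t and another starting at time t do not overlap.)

5

By end time: (1,4), (5,8), (9,11), (11,12), (10,13), (12,14), (11,15).
Pick (1,4); next start ≥ 4 → (5,8); next start ≥ 8 → (9,11); next start ≥ 11 → (11,12); next start ≥ 12 → (12,14).
Selected 5 observations.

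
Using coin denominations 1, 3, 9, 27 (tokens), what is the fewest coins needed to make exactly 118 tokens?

6

Greedy: take as many of the largest coin as possible, then repeat with the remainder.
118 = 4×27 + 1×9 + 1×1
Total coins = 4 + 1 + 1 = 6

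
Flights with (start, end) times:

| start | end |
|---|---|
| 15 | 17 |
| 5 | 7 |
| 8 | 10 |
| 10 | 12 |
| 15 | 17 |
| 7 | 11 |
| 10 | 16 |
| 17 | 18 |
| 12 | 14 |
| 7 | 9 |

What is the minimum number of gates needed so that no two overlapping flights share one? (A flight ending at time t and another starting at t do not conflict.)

3

The answer is the maximum number of intervals overlapping at any instant.
starts: [5, 7, 7, 8, 10, 10, 12, 15, 15, 17]
ends:   [7, 9, 10, 11, 12, 14, 16, 17, 17, 18]
s5→1 e7→0 s7→1 s7→2 s8→3  — peak 3.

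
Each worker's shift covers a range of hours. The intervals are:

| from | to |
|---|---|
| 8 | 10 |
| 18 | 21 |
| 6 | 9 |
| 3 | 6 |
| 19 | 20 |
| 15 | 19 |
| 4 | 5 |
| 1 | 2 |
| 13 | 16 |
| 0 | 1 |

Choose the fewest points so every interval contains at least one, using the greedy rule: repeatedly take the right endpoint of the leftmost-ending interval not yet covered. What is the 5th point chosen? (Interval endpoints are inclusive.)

20

Sorted: [0,1] [1,2] [4,5] [3,6] [6,9] [8,10] [13,16] [15,19] [19,20] [18,21]
{[0,1],[1,2]} hit by 1; {[4,5],[3,6]} hit by 5; {[6,9],[8,10]} hit by 9; {[13,16],[15,19]} hit by 16; {[19,20],[18,21]} hit by 20.
Points: 1, 5, 9, 16, 20 (5 total).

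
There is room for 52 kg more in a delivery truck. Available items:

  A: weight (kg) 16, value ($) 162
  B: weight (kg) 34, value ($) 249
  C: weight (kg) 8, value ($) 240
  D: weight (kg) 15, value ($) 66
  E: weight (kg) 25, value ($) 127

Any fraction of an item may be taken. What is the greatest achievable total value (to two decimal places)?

607.06

Sort by value per unit weight and fill in that order.
Ratios (sorted): C 30.00, A 10.12, B 7.32, E 5.08, D 4.40
take C (8 @ 240); take A (16 @ 162); take 28/34 of B → 205.06. Capacity used 52/52.
Total value = 607.06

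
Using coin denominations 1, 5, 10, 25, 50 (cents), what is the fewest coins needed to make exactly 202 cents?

Greedy: take as many of the largest coin as possible, then repeat with the remainder.
202 − 4×50→2 − 2×1→0
Total coins = 4 + 2 = 6

6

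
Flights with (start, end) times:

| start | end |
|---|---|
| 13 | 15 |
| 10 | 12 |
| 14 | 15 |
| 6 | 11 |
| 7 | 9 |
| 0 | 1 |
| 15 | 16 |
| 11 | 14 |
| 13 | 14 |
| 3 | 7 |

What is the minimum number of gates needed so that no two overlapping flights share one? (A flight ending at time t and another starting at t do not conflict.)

Count concurrent intervals with a sweep; the peak is the room count.
starts: [0, 3, 6, 7, 10, 11, 13, 13, 14, 15]
ends:   [1, 7, 9, 11, 12, 14, 14, 15, 15, 16]
s0→1 e1→0 s3→1 s6→2 e7→1 s7→2 e9→1 s10→2 e11→1 s11→2 e12→1 s13→2 s13→3  — peak 3.

3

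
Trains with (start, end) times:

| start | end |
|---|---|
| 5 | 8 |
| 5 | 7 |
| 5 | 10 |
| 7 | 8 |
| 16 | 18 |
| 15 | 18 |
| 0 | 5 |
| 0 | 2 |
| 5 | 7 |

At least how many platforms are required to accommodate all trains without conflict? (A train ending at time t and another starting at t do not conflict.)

4

The answer is the maximum number of intervals overlapping at any instant.
starts: [0, 0, 5, 5, 5, 5, 7, 15, 16]
ends:   [2, 5, 7, 7, 8, 8, 10, 18, 18]
s0→1 s0→2 e2→1 e5→0 s5→1 s5→2 s5→3 s5→4  — peak 4.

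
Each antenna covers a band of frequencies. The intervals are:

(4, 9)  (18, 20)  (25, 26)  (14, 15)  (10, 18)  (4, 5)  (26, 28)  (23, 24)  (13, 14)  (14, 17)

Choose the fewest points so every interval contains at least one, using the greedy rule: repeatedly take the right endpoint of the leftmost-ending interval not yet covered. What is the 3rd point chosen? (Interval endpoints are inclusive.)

Process intervals by earliest right end; each time one isn't hit yet, stab at its right endpoint.
Sorted: [4,5] [4,9] [13,14] [14,15] [14,17] [10,18] [18,20] [23,24] [25,26] [26,28]
{[4,5],[4,9]} hit by 5; {[13,14],[14,15],[14,17],[10,18]} hit by 14; {[18,20]} hit by 20; {[23,24]} hit by 24; {[25,26],[26,28]} hit by 26.
Points: 5, 14, 20, 24, 26 (5 total).

20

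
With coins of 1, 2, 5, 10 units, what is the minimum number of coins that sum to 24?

4

Greedy: take as many of the largest coin as possible, then repeat with the remainder.
24 − 2×10→4 − 2×2→0
Total coins = 2 + 2 = 4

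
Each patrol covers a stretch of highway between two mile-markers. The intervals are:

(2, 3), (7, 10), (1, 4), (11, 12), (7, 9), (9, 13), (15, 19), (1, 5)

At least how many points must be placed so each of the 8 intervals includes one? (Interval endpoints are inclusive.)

Sorted: [2,3] [1,4] [1,5] [7,9] [7,10] [11,12] [9,13] [15,19]
{[2,3],[1,4],[1,5]} hit by 3; {[7,9],[7,10]} hit by 9; {[11,12],[9,13]} hit by 12; {[15,19]} hit by 19.
Points: 3, 9, 12, 19 (4 total).

4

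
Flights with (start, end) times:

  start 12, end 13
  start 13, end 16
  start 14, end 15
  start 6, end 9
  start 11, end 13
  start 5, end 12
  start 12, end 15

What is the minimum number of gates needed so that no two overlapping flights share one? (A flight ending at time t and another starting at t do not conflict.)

Count concurrent intervals with a sweep; the peak is the room count.
starts: [5, 6, 11, 12, 12, 13, 14]
ends:   [9, 12, 13, 13, 15, 15, 16]
s5→1 s6→2 e9→1 s11→2 e12→1 s12→2 s12→3  — peak 3.

3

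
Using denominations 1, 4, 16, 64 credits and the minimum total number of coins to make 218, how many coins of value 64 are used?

Greedy: take as many of the largest coin as possible, then repeat with the remainder.
218 = 3×64 + 1×16 + 2×4 + 2×1
Count of 64: 3

3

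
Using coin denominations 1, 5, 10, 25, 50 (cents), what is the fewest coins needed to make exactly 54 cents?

5

Use the largest denomination that fits, subtract, and repeat.
54 = 1×50 + 4×1
Total coins = 1 + 4 = 5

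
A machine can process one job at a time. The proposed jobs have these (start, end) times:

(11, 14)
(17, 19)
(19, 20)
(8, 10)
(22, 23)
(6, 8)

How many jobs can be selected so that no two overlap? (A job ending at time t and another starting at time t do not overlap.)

6

Sorted by end: (6,8)  (8,10)  (11,14)  (17,19)  (19,20)  (22,23)
take (6,8); take (8,10); take (11,14); take (17,19); take (19,20); take (22,23).
Selected 6 jobs.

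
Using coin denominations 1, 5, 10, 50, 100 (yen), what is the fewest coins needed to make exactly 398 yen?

Use the largest denomination that fits, subtract, and repeat.
398 = 3×100 + 1×50 + 4×10 + 1×5 + 3×1
Total coins = 3 + 1 + 4 + 1 + 3 = 12

12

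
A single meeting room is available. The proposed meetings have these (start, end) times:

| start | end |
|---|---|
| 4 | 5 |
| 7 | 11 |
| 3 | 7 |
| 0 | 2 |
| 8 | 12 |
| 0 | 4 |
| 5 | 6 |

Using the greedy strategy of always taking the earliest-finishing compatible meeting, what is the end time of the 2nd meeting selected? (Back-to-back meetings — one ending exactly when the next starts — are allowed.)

5

Sort by end time and greedily take each interval whose start is ≥ the last chosen end.
By end time: (0,2), (0,4), (4,5), (5,6), (3,7), (7,11), (8,12).
Pick (0,2); next start ≥ 2 → (4,5); next start ≥ 5 → (5,6); next start ≥ 6 → (7,11).
Selected: (0,2) (4,5) (5,6) (7,11)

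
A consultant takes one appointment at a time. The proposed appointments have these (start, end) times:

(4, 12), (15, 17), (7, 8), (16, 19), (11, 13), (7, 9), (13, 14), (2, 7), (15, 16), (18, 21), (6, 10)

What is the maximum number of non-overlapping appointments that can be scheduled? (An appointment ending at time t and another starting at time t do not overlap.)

6

Sort by end time and greedily take each interval whose start is ≥ the last chosen end.
By end time: (2,7), (7,8), (7,9), (6,10), (4,12), (11,13), (13,14), (15,16), (15,17), (16,19), (18,21).
Pick (2,7); next start ≥ 7 → (7,8); next start ≥ 8 → (11,13); next start ≥ 13 → (13,14); next start ≥ 14 → (15,16); next start ≥ 16 → (16,19).
Selected 6 appointments.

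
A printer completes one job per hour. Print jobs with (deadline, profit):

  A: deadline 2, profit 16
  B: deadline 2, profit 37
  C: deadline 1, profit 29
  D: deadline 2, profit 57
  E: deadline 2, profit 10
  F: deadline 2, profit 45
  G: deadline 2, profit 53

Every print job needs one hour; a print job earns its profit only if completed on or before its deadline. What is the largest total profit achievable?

By profit: D(d2,57), G(d2,53), F(d2,45), B(d2,37), C(d1,29), A(d2,16), E(d2,10)
D→slot 2; G→slot 1; F skipped; B skipped; C skipped; A skipped; E skipped.
Profit = 53 + 57 = 110

110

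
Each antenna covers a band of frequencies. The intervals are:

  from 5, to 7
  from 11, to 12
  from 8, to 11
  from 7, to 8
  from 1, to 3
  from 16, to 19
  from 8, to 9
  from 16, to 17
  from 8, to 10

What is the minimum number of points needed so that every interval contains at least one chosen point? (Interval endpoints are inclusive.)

5

Sort by right endpoint; whenever an interval is uncovered, place a point at its right end.
By right end: [1,3]  [5,7]  [7,8]  [8,9]  [8,10]  [8,11]  [11,12]  [16,17]  [16,19]
[1,3] uncovered → point at 3; [5,7] uncovered → point at 7; [8,9] uncovered → point at 9; [11,12] uncovered → point at 12; [16,17] uncovered → point at 17.
Points: 3, 7, 9, 12, 17 (5 total).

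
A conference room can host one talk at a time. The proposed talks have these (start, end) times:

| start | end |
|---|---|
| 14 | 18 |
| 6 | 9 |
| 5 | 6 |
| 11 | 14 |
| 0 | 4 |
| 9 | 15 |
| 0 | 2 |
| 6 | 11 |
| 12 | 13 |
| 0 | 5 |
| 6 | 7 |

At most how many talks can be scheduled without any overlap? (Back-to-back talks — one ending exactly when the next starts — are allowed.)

5

Sort by end time and greedily take each interval whose start is ≥ the last chosen end.
Sorted by end: (0,2)  (0,4)  (0,5)  (5,6)  (6,7)  (6,9)  (6,11)  (12,13)  (11,14)  (9,15)  (14,18)
take (0,2); take (5,6); take (6,7); skip (6,9); skip (6,11); take (12,13); take (14,18).
Selected 5 talks.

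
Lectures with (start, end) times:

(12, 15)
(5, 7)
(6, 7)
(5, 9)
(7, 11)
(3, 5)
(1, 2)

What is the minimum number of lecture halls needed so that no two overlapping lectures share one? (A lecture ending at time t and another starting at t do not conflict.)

3

starts: [1, 3, 5, 5, 6, 7, 12]
ends:   [2, 5, 7, 7, 9, 11, 15]
s1→1 e2→0 s3→1 e5→0 s5→1 s5→2 s6→3  — peak 3.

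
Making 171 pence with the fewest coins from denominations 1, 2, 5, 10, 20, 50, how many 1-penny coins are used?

Use the largest denomination that fits, subtract, and repeat.
171 = 3×50 + 1×20 + 1×1
Count of 1: 1

1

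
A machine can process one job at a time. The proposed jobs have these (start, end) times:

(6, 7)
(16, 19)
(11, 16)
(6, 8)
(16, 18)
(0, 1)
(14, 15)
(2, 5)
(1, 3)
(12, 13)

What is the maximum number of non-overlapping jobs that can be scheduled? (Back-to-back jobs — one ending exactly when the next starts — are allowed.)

6

Sort by end time and greedily take each interval whose start is ≥ the last chosen end.
By end time: (0,1), (1,3), (2,5), (6,7), (6,8), (12,13), (14,15), (11,16), (16,18), (16,19).
Pick (0,1); next start ≥ 1 → (1,3); next start ≥ 3 → (6,7); next start ≥ 7 → (12,13); next start ≥ 13 → (14,15); next start ≥ 15 → (16,18).
Selected 6 jobs.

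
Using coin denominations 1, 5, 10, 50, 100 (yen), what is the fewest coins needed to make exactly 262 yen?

6

262 = 2×100 + 1×50 + 1×10 + 2×1
Total coins = 2 + 1 + 1 + 2 = 6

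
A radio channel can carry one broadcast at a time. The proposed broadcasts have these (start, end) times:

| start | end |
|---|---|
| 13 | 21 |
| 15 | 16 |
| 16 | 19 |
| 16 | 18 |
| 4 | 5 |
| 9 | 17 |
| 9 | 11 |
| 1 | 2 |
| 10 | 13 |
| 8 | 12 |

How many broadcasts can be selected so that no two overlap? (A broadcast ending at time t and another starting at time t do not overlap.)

5

Greedy by earliest finish: after sorting by end time, pick each interval compatible with the last pick.
Sorted by end: (1,2)  (4,5)  (9,11)  (8,12)  (10,13)  (15,16)  (9,17)  (16,18)  (16,19)  (13,21)
take (1,2); take (4,5); take (9,11); take (15,16); take (16,18); skip (16,19); skip (13,21).
Selected 5 broadcasts.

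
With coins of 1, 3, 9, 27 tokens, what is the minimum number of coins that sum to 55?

3

Greedy: take as many of the largest coin as possible, then repeat with the remainder.
55 = 2×27 + 1×1
Total coins = 2 + 1 = 3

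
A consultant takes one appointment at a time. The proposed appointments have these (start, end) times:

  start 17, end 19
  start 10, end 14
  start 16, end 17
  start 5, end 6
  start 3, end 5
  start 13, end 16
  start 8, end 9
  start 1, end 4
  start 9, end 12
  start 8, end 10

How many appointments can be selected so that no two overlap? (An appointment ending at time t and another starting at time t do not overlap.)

7

Greedy by earliest finish: after sorting by end time, pick each interval compatible with the last pick.
By end time: (1,4), (3,5), (5,6), (8,9), (8,10), (9,12), (10,14), (13,16), (16,17), (17,19).
Pick (1,4); next start ≥ 4 → (5,6); next start ≥ 6 → (8,9); next start ≥ 9 → (9,12); next start ≥ 12 → (13,16); next start ≥ 16 → (16,17); next start ≥ 17 → (17,19).
Selected 7 appointments.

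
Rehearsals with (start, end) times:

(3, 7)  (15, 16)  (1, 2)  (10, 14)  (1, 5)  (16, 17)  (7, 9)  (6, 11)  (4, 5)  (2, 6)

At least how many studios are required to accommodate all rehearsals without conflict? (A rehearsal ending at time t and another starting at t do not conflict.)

4

Events (time:±→running): 1:+→1 1:+→2 2:-→1 2:+→2 3:+→3 4:+→4 … peak 4.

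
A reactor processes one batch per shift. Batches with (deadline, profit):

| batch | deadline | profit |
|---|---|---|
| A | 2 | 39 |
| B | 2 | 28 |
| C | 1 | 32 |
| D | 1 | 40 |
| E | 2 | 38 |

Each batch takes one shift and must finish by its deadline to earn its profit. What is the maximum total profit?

79

Sort by profit descending; place each in the latest free slot ≤ its deadline.
By profit: D(d1,40), A(d2,39), E(d2,38), C(d1,32), B(d2,28)
D→slot 1; A→slot 2; E skipped; C skipped; B skipped.
Profit = 40 + 39 = 79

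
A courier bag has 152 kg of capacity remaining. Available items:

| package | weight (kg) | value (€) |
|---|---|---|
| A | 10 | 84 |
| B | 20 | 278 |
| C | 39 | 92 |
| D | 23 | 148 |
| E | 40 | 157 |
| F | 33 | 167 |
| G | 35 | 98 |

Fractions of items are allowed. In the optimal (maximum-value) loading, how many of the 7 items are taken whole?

5

Order: B (278/20=13.90) > A (84/10=8.40) > D (148/23=6.43) > F (167/33=5.06) > E (157/40=3.92) > G (98/35=2.80) > C (92/39=2.36)
Fill: take B (20 @ 278) → take A (10 @ 84) → take D (23 @ 148) → take F (33 @ 167) → take E (40 @ 157) → take 26/35 of G → 72.80; 152/152 used.
5 item(s) taken whole; one partial (take 26/35 of G).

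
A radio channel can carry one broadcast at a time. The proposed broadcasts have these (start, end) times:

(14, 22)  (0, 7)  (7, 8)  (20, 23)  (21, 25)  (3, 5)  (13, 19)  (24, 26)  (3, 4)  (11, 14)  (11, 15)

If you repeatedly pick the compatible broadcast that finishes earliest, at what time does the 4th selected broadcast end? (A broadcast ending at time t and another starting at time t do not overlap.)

22

Sorted by end: (3,4)  (3,5)  (0,7)  (7,8)  (11,14)  (11,15)  (13,19)  (14,22)  (20,23)  (21,25)  (24,26)
take (3,4); take (7,8); take (11,14); take (14,22); skip (21,25); take (24,26).
Selected: (3,4) (7,8) (11,14) (14,22) (24,26)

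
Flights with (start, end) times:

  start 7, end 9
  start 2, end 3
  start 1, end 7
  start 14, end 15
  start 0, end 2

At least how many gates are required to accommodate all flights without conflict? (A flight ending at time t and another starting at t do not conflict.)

Events (time:±→running): 0:+→1 1:+→2 … peak 2.

2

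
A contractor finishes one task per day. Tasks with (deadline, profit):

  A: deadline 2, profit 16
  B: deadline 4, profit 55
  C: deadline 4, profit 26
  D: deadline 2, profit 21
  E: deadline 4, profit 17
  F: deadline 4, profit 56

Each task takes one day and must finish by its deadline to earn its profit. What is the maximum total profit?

Sort by profit descending; place each in the latest free slot ≤ its deadline.
By profit: F(d4,56), B(d4,55), C(d4,26), D(d2,21), E(d4,17), A(d2,16)
F→slot 4; B→slot 3; C→slot 2; D→slot 1; E skipped; A skipped.
Profit = 21 + 26 + 55 + 56 = 158

158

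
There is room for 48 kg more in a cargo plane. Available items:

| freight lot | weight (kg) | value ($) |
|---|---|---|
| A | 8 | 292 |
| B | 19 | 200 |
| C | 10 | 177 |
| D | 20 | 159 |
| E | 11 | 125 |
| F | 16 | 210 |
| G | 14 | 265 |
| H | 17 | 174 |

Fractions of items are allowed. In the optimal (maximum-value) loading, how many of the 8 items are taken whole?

4

Ratios (sorted): A 36.50, G 18.93, C 17.70, F 13.12, E 11.36, B 10.53, H 10.24, D 7.95
take A (8 @ 292); take G (14 @ 265); take C (10 @ 177); take F (16 @ 210). Capacity used 48/48.
4 item(s) taken whole.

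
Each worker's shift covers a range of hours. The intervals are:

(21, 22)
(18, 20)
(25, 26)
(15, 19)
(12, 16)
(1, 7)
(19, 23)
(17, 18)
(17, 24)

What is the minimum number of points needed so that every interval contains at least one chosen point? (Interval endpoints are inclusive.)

5

Sort by right endpoint; whenever an interval is uncovered, place a point at its right end.
Sorted: [1,7] [12,16] [17,18] [15,19] [18,20] [21,22] [19,23] [17,24] [25,26]
{[1,7]} hit by 7; {[12,16]} hit by 16; {[17,18],[15,19],[18,20]} hit by 18; {[21,22],[19,23],[17,24]} hit by 22; {[25,26]} hit by 26.
Points: 7, 16, 18, 22, 26 (5 total).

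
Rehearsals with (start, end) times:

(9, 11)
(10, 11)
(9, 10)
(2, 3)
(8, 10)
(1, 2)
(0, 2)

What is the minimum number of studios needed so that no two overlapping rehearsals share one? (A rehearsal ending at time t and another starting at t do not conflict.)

3

The answer is the maximum number of intervals overlapping at any instant.
starts: [0, 1, 2, 8, 9, 9, 10]
ends:   [2, 2, 3, 10, 10, 11, 11]
s0→1 s1→2 e2→1 e2→0 s2→1 e3→0 s8→1 s9→2 s9→3  — peak 3.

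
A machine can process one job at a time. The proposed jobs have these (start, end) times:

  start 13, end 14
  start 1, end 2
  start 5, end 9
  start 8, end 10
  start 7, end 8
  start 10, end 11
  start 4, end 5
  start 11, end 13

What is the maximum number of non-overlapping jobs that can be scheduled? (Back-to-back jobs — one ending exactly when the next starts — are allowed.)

Sort by end time and greedily take each interval whose start is ≥ the last chosen end.
By end time: (1,2), (4,5), (7,8), (5,9), (8,10), (10,11), (11,13), (13,14).
Pick (1,2); next start ≥ 2 → (4,5); next start ≥ 5 → (7,8); next start ≥ 8 → (8,10); next start ≥ 10 → (10,11); next start ≥ 11 → (11,13); next start ≥ 13 → (13,14).
Selected 7 jobs.

7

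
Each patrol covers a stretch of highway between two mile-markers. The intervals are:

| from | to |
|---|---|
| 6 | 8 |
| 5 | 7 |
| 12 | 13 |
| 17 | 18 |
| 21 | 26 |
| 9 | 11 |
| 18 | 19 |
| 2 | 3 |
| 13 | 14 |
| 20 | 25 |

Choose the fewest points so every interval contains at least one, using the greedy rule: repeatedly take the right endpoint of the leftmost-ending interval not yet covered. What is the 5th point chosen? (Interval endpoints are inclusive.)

Sort by right endpoint; whenever an interval is uncovered, place a point at its right end.
Sorted: [2,3] [5,7] [6,8] [9,11] [12,13] [13,14] [17,18] [18,19] [20,25] [21,26]
{[2,3]} hit by 3; {[5,7],[6,8]} hit by 7; {[9,11]} hit by 11; {[12,13],[13,14]} hit by 13; {[17,18],[18,19]} hit by 18; {[20,25],[21,26]} hit by 25.
Points: 3, 7, 11, 13, 18, 25 (6 total).

18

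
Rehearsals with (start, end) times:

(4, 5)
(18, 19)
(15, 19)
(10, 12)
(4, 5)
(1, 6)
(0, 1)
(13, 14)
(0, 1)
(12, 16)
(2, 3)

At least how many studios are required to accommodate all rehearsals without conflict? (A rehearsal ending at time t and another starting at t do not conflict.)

3

The answer is the maximum number of intervals overlapping at any instant.
Events (time:±→running): 0:+→1 0:+→2 1:-→1 1:-→0 1:+→1 2:+→2 3:-→1 4:+→2 4:+→3 … peak 3.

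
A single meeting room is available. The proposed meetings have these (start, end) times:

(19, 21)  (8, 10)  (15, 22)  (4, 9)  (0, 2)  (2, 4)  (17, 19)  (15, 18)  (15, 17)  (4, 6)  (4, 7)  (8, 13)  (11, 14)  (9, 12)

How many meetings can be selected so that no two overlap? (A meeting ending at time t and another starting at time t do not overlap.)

8

Greedy by earliest finish: after sorting by end time, pick each interval compatible with the last pick.
Sorted by end: (0,2)  (2,4)  (4,6)  (4,7)  (4,9)  (8,10)  (9,12)  (8,13)  (11,14)  (15,17)  (15,18)  (17,19)  (19,21)  (15,22)
take (0,2); take (2,4); take (4,6); skip (4,7); take (8,10); take (11,14); take (15,17); take (17,19); take (19,21).
Selected 8 meetings.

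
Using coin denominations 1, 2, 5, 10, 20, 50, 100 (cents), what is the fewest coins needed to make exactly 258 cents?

Use the largest denomination that fits, subtract, and repeat.
258 = 2×100 + 1×50 + 1×5 + 1×2 + 1×1
Total coins = 2 + 1 + 1 + 1 + 1 = 6

6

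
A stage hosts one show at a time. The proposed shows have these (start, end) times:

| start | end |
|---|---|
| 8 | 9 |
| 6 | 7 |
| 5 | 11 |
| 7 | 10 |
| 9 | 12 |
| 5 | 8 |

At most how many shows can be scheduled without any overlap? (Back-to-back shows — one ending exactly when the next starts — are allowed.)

3

Order by finish time; keep every interval that doesn't clash with the previous kept one.
By end time: (6,7), (5,8), (8,9), (7,10), (5,11), (9,12).
Pick (6,7); next start ≥ 7 → (8,9); next start ≥ 9 → (9,12).
Selected 3 shows.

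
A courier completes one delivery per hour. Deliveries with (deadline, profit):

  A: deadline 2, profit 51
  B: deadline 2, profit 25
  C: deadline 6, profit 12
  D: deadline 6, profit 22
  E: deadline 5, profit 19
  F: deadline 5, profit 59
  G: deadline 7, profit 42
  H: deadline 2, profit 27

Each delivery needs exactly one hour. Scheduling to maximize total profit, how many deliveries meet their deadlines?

7

Take jobs in profit order; each goes to the latest open slot no later than its deadline.
Profit order: F=59 A=51 G=42 H=27 B=25 D=22 E=19 C=12
Assign: F→slot 5, A→slot 2, G→slot 7, H→slot 1, B skipped, D→slot 6, E→slot 4, C→slot 3.
Slots: [1:H] [2:A] [3:C] [4:E] [5:F] [6:D] [7:G]
7 of 8 scheduled.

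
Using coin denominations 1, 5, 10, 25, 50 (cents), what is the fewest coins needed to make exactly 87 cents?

5

Use the largest denomination that fits, subtract, and repeat.
87 = 1×50 + 1×25 + 1×10 + 2×1
Total coins = 1 + 1 + 1 + 2 = 5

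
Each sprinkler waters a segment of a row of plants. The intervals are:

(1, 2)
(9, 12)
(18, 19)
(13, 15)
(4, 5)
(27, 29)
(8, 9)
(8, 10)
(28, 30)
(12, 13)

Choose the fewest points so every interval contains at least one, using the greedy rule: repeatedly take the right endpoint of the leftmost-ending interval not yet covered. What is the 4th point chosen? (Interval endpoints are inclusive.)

13

Sort by right endpoint; whenever an interval is uncovered, place a point at its right end.
By right end: [1,2]  [4,5]  [8,9]  [8,10]  [9,12]  [12,13]  [13,15]  [18,19]  [27,29]  [28,30]
[1,2] uncovered → point at 2; [4,5] uncovered → point at 5; [8,9] uncovered → point at 9; [12,13] uncovered → point at 13; [18,19] uncovered → point at 19; [27,29] uncovered → point at 29.
Points: 2, 5, 9, 13, 19, 29 (6 total).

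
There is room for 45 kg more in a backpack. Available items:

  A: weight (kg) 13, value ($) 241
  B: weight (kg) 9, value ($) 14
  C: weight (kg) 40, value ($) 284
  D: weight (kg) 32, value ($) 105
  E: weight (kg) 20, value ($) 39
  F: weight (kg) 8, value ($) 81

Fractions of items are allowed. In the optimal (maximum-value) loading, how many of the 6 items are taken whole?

2

Greedy by value/weight ratio, highest first.
Ratios (sorted): A 18.54, F 10.12, C 7.10, D 3.28, E 1.95, B 1.56
take A (13 @ 241); take F (8 @ 81); take 24/40 of C → 170.40. Capacity used 45/45.
2 item(s) taken whole; one partial (take 24/40 of C).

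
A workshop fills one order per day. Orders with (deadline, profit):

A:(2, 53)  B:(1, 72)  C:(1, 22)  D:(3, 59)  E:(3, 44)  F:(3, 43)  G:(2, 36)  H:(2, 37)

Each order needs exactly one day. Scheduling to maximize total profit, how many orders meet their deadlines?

3

Sort by profit descending; place each in the latest free slot ≤ its deadline.
By profit: B(d1,72), D(d3,59), A(d2,53), E(d3,44), F(d3,43), H(d2,37), G(d2,36), C(d1,22)
B→slot 1; D→slot 3; A→slot 2; E skipped; F skipped; H skipped; G skipped; C skipped.
3 of 8 scheduled.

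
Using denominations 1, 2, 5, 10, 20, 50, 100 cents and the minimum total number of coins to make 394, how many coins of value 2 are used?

2

394 − 3×100→94 − 1×50→44 − 2×20→4 − 2×2→0
Count of 2: 2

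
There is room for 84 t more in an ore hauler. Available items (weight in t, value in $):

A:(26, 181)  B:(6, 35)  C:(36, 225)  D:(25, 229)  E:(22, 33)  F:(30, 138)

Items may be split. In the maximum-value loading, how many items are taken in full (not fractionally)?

Sort by value per unit weight and fill in that order.
Order: D (229/25=9.16) > A (181/26=6.96) > C (225/36=6.25) > B (35/6=5.83) > F (138/30=4.60) > E (33/22=1.50)
Fill: take D (25 @ 229) → take A (26 @ 181) → take 33/36 of C → 206.25; 84/84 used.
2 item(s) taken whole; one partial (take 33/36 of C).

2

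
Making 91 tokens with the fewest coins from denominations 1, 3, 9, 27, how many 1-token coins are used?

91 = 3×27 + 1×9 + 1×1
Count of 1: 1

1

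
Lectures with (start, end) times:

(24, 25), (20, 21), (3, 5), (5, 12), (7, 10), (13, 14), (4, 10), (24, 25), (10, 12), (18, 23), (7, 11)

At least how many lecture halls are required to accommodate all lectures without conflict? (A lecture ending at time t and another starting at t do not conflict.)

4

starts: [3, 4, 5, 7, 7, 10, 13, 18, 20, 24, 24]
ends:   [5, 10, 10, 11, 12, 12, 14, 21, 23, 25, 25]
s3→1 s4→2 e5→1 s5→2 s7→3 s7→4  — peak 4.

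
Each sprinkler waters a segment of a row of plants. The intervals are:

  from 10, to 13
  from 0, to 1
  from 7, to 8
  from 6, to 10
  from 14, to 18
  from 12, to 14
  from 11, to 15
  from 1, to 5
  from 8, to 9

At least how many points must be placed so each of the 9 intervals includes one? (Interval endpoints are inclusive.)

Sort by right endpoint; whenever an interval is uncovered, place a point at its right end.
Sorted: [0,1] [1,5] [7,8] [8,9] [6,10] [10,13] [12,14] [11,15] [14,18]
{[0,1],[1,5]} hit by 1; {[7,8],[8,9],[6,10]} hit by 8; {[10,13],[12,14],[11,15]} hit by 13; {[14,18]} hit by 18.
Points: 1, 8, 13, 18 (4 total).

4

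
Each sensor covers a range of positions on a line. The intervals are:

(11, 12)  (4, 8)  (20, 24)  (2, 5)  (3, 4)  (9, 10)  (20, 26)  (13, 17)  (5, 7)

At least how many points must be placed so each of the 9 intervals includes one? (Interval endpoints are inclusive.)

Process intervals by earliest right end; each time one isn't hit yet, stab at its right endpoint.
Sorted: [3,4] [2,5] [5,7] [4,8] [9,10] [11,12] [13,17] [20,24] [20,26]
{[3,4],[2,5]} hit by 4; {[5,7],[4,8]} hit by 7; {[9,10]} hit by 10; {[11,12]} hit by 12; {[13,17]} hit by 17; {[20,24],[20,26]} hit by 24.
Points: 4, 7, 10, 12, 17, 24 (6 total).

6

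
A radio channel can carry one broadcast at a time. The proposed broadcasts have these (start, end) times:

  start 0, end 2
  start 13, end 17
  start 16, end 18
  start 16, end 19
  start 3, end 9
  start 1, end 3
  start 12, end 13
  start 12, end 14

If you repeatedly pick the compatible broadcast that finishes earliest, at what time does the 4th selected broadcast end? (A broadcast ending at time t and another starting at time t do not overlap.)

17

By end time: (0,2), (1,3), (3,9), (12,13), (12,14), (13,17), (16,18), (16,19).
Pick (0,2); next start ≥ 2 → (3,9); next start ≥ 9 → (12,13); next start ≥ 13 → (13,17).
Selected: (0,2) (3,9) (12,13) (13,17)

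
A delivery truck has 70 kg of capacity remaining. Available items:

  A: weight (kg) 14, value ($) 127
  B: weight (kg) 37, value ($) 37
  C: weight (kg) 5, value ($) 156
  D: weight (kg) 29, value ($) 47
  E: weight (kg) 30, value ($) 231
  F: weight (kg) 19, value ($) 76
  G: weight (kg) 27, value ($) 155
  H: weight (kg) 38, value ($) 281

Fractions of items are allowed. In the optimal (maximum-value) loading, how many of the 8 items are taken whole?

3

Order: C (156/5=31.20) > A (127/14=9.07) > E (231/30=7.70) > H (281/38=7.39) > G (155/27=5.74) > F (76/19=4.00) > D (47/29=1.62) > B (37/37=1.00)
Fill: take C (5 @ 156) → take A (14 @ 127) → take E (30 @ 231) → take 21/38 of H → 155.29; 70/70 used.
3 item(s) taken whole; one partial (take 21/38 of H).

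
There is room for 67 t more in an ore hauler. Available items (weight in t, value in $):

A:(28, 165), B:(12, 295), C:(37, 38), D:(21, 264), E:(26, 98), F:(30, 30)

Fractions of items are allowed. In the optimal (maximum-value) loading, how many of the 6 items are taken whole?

Ratios (sorted): B 24.58, D 12.57, A 5.89, E 3.77, C 1.03, F 1.00
take B (12 @ 295); take D (21 @ 264); take A (28 @ 165); take 6/26 of E → 22.62. Capacity used 67/67.
3 item(s) taken whole; one partial (take 6/26 of E).

3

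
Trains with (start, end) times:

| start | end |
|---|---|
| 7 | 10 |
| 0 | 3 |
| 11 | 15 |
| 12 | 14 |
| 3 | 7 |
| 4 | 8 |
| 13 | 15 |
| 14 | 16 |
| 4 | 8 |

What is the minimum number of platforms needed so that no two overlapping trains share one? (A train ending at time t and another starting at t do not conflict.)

3

The answer is the maximum number of intervals overlapping at any instant.
starts: [0, 3, 4, 4, 7, 11, 12, 13, 14]
ends:   [3, 7, 8, 8, 10, 14, 15, 15, 16]
s0→1 e3→0 s3→1 s4→2 s4→3  — peak 3.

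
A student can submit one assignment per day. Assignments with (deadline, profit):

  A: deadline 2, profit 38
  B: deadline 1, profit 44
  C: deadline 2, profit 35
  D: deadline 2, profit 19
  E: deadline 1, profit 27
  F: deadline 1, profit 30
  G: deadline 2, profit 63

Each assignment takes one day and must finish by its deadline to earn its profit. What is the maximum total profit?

Sort by profit descending; place each in the latest free slot ≤ its deadline.
By profit: G(d2,63), B(d1,44), A(d2,38), C(d2,35), F(d1,30), E(d1,27), D(d2,19)
G→slot 2; B→slot 1; A skipped; C skipped; F skipped; E skipped; D skipped.
Profit = 44 + 63 = 107

107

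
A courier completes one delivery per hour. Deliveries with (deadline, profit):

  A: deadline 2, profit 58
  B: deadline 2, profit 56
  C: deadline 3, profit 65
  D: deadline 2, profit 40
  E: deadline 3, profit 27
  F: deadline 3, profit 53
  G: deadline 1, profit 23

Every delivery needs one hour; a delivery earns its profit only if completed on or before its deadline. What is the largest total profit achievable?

Take jobs in profit order; each goes to the latest open slot no later than its deadline.
Profit order: C=65 A=58 B=56 F=53 D=40 E=27 G=23
Assign: C→slot 3, A→slot 2, B→slot 1, F skipped, D skipped, E skipped, G skipped.
Slots: [1:B] [2:A] [3:C]
Profit = 56 + 58 + 65 = 179

179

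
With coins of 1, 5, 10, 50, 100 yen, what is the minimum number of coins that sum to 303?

6

303 − 3×100→3 − 3×1→0
Total coins = 3 + 3 = 6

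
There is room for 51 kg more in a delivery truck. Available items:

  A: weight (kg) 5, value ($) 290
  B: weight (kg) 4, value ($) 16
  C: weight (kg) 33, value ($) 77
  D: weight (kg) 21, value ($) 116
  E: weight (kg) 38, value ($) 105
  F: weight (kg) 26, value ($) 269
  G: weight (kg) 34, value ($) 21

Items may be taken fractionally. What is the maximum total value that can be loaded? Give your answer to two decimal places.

669.48

Greedy by value/weight ratio, highest first.
Order: A (290/5=58.00) > F (269/26=10.35) > D (116/21=5.52) > B (16/4=4.00) > E (105/38=2.76) > C (77/33=2.33) > G (21/34=0.62)
Fill: take A (5 @ 290) → take F (26 @ 269) → take 20/21 of D → 110.48; 51/51 used.
Total value = 669.48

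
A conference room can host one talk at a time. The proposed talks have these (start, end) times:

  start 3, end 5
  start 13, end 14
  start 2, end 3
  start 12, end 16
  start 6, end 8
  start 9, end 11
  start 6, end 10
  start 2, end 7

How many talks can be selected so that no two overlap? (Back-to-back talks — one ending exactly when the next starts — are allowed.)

Sort by end time and greedily take each interval whose start is ≥ the last chosen end.
Sorted by end: (2,3)  (3,5)  (2,7)  (6,8)  (6,10)  (9,11)  (13,14)  (12,16)
take (2,3); take (3,5); take (6,8); skip (6,10); take (9,11); take (13,14).
Selected 5 talks.

5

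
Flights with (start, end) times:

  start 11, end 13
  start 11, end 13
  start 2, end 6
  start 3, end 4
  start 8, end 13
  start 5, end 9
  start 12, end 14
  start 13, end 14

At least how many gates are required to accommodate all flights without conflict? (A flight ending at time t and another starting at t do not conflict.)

Count concurrent intervals with a sweep; the peak is the room count.
Events (time:±→running): 2:+→1 3:+→2 4:-→1 5:+→2 6:-→1 8:+→2 9:-→1 11:+→2 11:+→3 12:+→4 … peak 4.

4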